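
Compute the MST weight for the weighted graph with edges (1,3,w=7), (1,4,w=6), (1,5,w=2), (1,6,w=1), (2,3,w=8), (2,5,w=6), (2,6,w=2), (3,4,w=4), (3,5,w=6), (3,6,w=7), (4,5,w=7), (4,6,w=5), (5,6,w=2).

Apply Kruskal's algorithm (sort edges by weight, add if no cycle):

Sorted edges by weight:
  (1,6) w=1
  (1,5) w=2
  (2,6) w=2
  (5,6) w=2
  (3,4) w=4
  (4,6) w=5
  (1,4) w=6
  (2,5) w=6
  (3,5) w=6
  (1,3) w=7
  (3,6) w=7
  (4,5) w=7
  (2,3) w=8

Add edge (1,6) w=1 -- no cycle. Running total: 1
Add edge (1,5) w=2 -- no cycle. Running total: 3
Add edge (2,6) w=2 -- no cycle. Running total: 5
Skip edge (5,6) w=2 -- would create cycle
Add edge (3,4) w=4 -- no cycle. Running total: 9
Add edge (4,6) w=5 -- no cycle. Running total: 14

MST edges: (1,6,w=1), (1,5,w=2), (2,6,w=2), (3,4,w=4), (4,6,w=5)
Total MST weight: 1 + 2 + 2 + 4 + 5 = 14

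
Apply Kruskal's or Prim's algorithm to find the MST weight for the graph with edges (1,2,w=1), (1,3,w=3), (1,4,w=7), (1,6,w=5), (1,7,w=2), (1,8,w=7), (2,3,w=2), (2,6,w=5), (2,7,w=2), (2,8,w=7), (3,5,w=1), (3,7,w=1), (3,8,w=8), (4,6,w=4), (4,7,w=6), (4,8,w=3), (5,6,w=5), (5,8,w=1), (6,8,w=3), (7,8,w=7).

Apply Kruskal's algorithm (sort edges by weight, add if no cycle):

Sorted edges by weight:
  (1,2) w=1
  (3,5) w=1
  (3,7) w=1
  (5,8) w=1
  (1,7) w=2
  (2,3) w=2
  (2,7) w=2
  (1,3) w=3
  (4,8) w=3
  (6,8) w=3
  (4,6) w=4
  (1,6) w=5
  (2,6) w=5
  (5,6) w=5
  (4,7) w=6
  (1,8) w=7
  (1,4) w=7
  (2,8) w=7
  (7,8) w=7
  (3,8) w=8

Add edge (1,2) w=1 -- no cycle. Running total: 1
Add edge (3,5) w=1 -- no cycle. Running total: 2
Add edge (3,7) w=1 -- no cycle. Running total: 3
Add edge (5,8) w=1 -- no cycle. Running total: 4
Add edge (1,7) w=2 -- no cycle. Running total: 6
Skip edge (2,3) w=2 -- would create cycle
Skip edge (2,7) w=2 -- would create cycle
Skip edge (1,3) w=3 -- would create cycle
Add edge (4,8) w=3 -- no cycle. Running total: 9
Add edge (6,8) w=3 -- no cycle. Running total: 12

MST edges: (1,2,w=1), (3,5,w=1), (3,7,w=1), (5,8,w=1), (1,7,w=2), (4,8,w=3), (6,8,w=3)
Total MST weight: 1 + 1 + 1 + 1 + 2 + 3 + 3 = 12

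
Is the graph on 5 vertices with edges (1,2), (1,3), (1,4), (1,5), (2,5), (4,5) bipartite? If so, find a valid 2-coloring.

Step 1: Attempt 2-coloring using BFS:
  Start at vertex 1, assign color 0
  Color vertex 2 with color 1 (neighbor of 1)
  Color vertex 3 with color 1 (neighbor of 1)
  Color vertex 4 with color 1 (neighbor of 1)
  Color vertex 5 with color 1 (neighbor of 1)

Step 2: Conflict found! Vertices 2 and 5 are adjacent but have the same color.
This means the graph contains an odd cycle.

The graph is NOT bipartite.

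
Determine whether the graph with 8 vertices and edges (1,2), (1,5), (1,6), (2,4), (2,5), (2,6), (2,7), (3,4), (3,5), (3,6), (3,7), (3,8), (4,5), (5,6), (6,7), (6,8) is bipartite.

Step 1: Attempt 2-coloring using BFS:
  Start at vertex 1, assign color 0
  Color vertex 2 with color 1 (neighbor of 1)
  Color vertex 5 with color 1 (neighbor of 1)
  Color vertex 6 with color 1 (neighbor of 1)
  Color vertex 4 with color 0 (neighbor of 2)

Step 2: Conflict found! Vertices 2 and 5 are adjacent but have the same color.
This means the graph contains an odd cycle.

The graph is NOT bipartite.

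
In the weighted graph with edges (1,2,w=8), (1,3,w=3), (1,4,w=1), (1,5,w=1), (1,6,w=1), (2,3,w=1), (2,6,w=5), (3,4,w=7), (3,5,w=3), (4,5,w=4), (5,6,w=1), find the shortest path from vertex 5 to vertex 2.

Step 1: Build adjacency list with weights:
  1: 2(w=8), 3(w=3), 4(w=1), 5(w=1), 6(w=1)
  2: 1(w=8), 3(w=1), 6(w=5)
  3: 1(w=3), 2(w=1), 4(w=7), 5(w=3)
  4: 1(w=1), 3(w=7), 5(w=4)
  5: 1(w=1), 3(w=3), 4(w=4), 6(w=1)
  6: 1(w=1), 2(w=5), 5(w=1)

Step 2: Apply Dijkstra's algorithm from vertex 5:
  Visit vertex 5 (distance=0)
    Update dist[1] = 1
    Update dist[3] = 3
    Update dist[4] = 4
    Update dist[6] = 1
  Visit vertex 1 (distance=1)
    Update dist[2] = 9
    Update dist[4] = 2
  Visit vertex 6 (distance=1)
    Update dist[2] = 6
  Visit vertex 4 (distance=2)
  Visit vertex 3 (distance=3)
    Update dist[2] = 4
  Visit vertex 2 (distance=4)

Step 3: Shortest path: 5 -> 3 -> 2
Total weight: 3 + 1 = 4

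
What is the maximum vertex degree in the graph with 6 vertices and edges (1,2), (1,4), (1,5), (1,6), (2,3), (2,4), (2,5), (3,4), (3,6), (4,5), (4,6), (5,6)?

Step 1: Count edges incident to each vertex:
  deg(1) = 4 (neighbors: 2, 4, 5, 6)
  deg(2) = 4 (neighbors: 1, 3, 4, 5)
  deg(3) = 3 (neighbors: 2, 4, 6)
  deg(4) = 5 (neighbors: 1, 2, 3, 5, 6)
  deg(5) = 4 (neighbors: 1, 2, 4, 6)
  deg(6) = 4 (neighbors: 1, 3, 4, 5)

Step 2: Find maximum:
  max(4, 4, 3, 5, 4, 4) = 5 (vertex 4)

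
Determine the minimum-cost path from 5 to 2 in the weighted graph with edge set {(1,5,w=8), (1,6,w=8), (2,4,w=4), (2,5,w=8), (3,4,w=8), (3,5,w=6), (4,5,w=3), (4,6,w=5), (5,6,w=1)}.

Step 1: Build adjacency list with weights:
  1: 5(w=8), 6(w=8)
  2: 4(w=4), 5(w=8)
  3: 4(w=8), 5(w=6)
  4: 2(w=4), 3(w=8), 5(w=3), 6(w=5)
  5: 1(w=8), 2(w=8), 3(w=6), 4(w=3), 6(w=1)
  6: 1(w=8), 4(w=5), 5(w=1)

Step 2: Apply Dijkstra's algorithm from vertex 5:
  Visit vertex 5 (distance=0)
    Update dist[1] = 8
    Update dist[2] = 8
    Update dist[3] = 6
    Update dist[4] = 3
    Update dist[6] = 1
  Visit vertex 6 (distance=1)
  Visit vertex 4 (distance=3)
    Update dist[2] = 7
  Visit vertex 3 (distance=6)
  Visit vertex 2 (distance=7)

Step 3: Shortest path: 5 -> 4 -> 2
Total weight: 3 + 4 = 7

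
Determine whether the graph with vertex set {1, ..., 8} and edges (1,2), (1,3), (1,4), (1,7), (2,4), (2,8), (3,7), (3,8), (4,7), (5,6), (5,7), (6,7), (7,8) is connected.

Step 1: Build adjacency list from edges:
  1: 2, 3, 4, 7
  2: 1, 4, 8
  3: 1, 7, 8
  4: 1, 2, 7
  5: 6, 7
  6: 5, 7
  7: 1, 3, 4, 5, 6, 8
  8: 2, 3, 7

Step 2: Run BFS/DFS from vertex 1:
  Visited: {1, 2, 3, 4, 7, 8, 5, 6}
  Reached 8 of 8 vertices

Step 3: All 8 vertices reached from vertex 1, so the graph is connected.
Answer: Yes, the graph is connected.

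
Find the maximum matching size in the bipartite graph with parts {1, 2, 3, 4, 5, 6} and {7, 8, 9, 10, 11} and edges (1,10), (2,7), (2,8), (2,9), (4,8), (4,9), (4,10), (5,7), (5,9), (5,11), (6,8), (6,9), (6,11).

Step 1: List the neighbors of each left vertex:
  1: 10
  2: 7, 8, 9
  3: (none)
  4: 8, 9, 10
  5: 7, 9, 11
  6: 8, 9, 11

Step 2: Greedily match left vertices, then look for augmenting paths:
  Match 1 -- 10
  Match 2 -- 7
  Match 4 -- 8
  Match 5 -- 9
  Match 6 -- 11
  No augmenting path remains.

Step 3: Verify this is maximum:
  Matching size 5 = min(|L|, |R|) = min(6, 5), which is an upper bound, so this matching is maximum.

Maximum matching: {(1,10), (2,7), (4,8), (5,9), (6,11)}
Size: 5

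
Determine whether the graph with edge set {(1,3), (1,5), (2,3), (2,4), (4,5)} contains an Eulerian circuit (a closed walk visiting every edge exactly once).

Step 1: Find the degree of each vertex:
  deg(1) = 2
  deg(2) = 2
  deg(3) = 2
  deg(4) = 2
  deg(5) = 2

Step 2: Count vertices with odd degree:
  All vertices have even degree (0 odd-degree vertices)

Step 3: Apply Euler's theorem:
  - Eulerian circuit exists iff graph is connected and all vertices have even degree
  - Eulerian path exists iff graph is connected and has 0 or 2 odd-degree vertices

Graph is connected with 0 odd-degree vertices.
Both Eulerian circuit and Eulerian path exist.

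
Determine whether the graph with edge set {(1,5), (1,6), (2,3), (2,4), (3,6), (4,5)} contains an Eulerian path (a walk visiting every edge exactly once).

Step 1: Find the degree of each vertex:
  deg(1) = 2
  deg(2) = 2
  deg(3) = 2
  deg(4) = 2
  deg(5) = 2
  deg(6) = 2

Step 2: Count vertices with odd degree:
  All vertices have even degree (0 odd-degree vertices)

Step 3: Apply Euler's theorem:
  - Eulerian circuit exists iff graph is connected and all vertices have even degree
  - Eulerian path exists iff graph is connected and has 0 or 2 odd-degree vertices

Graph is connected with 0 odd-degree vertices.
Both Eulerian circuit and Eulerian path exist.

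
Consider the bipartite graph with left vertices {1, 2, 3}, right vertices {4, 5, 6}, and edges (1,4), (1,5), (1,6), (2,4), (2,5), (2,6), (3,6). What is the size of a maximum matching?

Step 1: List the neighbors of each left vertex:
  1: 4, 5, 6
  2: 4, 5, 6
  3: 6

Step 2: Greedily match left vertices, then look for augmenting paths:
  Match 1 -- 4
  Match 2 -- 5
  Match 3 -- 6
  No augmenting path remains.

Step 3: Verify this is maximum:
  Matching size 3 = min(|L|, |R|) = min(3, 3), which is an upper bound, so this matching is maximum.

Maximum matching: {(1,4), (2,5), (3,6)}
Size: 3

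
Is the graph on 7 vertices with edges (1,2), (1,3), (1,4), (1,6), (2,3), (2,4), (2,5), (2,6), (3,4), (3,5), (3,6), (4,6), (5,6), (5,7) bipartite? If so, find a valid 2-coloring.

Step 1: Attempt 2-coloring using BFS:
  Start at vertex 1, assign color 0
  Color vertex 2 with color 1 (neighbor of 1)
  Color vertex 3 with color 1 (neighbor of 1)
  Color vertex 4 with color 1 (neighbor of 1)
  Color vertex 6 with color 1 (neighbor of 1)

Step 2: Conflict found! Vertices 2 and 3 are adjacent but have the same color.
This means the graph contains an odd cycle.

The graph is NOT bipartite.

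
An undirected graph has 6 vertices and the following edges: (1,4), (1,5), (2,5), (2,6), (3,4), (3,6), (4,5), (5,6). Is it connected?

Step 1: Build adjacency list from edges:
  1: 4, 5
  2: 5, 6
  3: 4, 6
  4: 1, 3, 5
  5: 1, 2, 4, 6
  6: 2, 3, 5

Step 2: Run BFS/DFS from vertex 1:
  Visited: {1, 4, 5, 3, 2, 6}
  Reached 6 of 6 vertices

Step 3: All 6 vertices reached from vertex 1, so the graph is connected.
Answer: Yes, the graph is connected.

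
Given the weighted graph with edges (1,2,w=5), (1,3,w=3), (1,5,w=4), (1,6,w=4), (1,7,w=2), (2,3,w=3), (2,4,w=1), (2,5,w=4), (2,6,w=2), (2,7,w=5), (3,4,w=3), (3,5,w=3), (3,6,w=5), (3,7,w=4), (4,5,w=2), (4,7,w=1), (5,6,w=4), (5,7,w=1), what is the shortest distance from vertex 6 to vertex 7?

Step 1: Build adjacency list with weights:
  1: 2(w=5), 3(w=3), 5(w=4), 6(w=4), 7(w=2)
  2: 1(w=5), 3(w=3), 4(w=1), 5(w=4), 6(w=2), 7(w=5)
  3: 1(w=3), 2(w=3), 4(w=3), 5(w=3), 6(w=5), 7(w=4)
  4: 2(w=1), 3(w=3), 5(w=2), 7(w=1)
  5: 1(w=4), 2(w=4), 3(w=3), 4(w=2), 6(w=4), 7(w=1)
  6: 1(w=4), 2(w=2), 3(w=5), 5(w=4)
  7: 1(w=2), 2(w=5), 3(w=4), 4(w=1), 5(w=1)

Step 2: Apply Dijkstra's algorithm from vertex 6:
  Visit vertex 6 (distance=0)
    Update dist[1] = 4
    Update dist[2] = 2
    Update dist[3] = 5
    Update dist[5] = 4
  Visit vertex 2 (distance=2)
    Update dist[4] = 3
    Update dist[7] = 7
  Visit vertex 4 (distance=3)
    Update dist[7] = 4
  Visit vertex 1 (distance=4)
  Visit vertex 5 (distance=4)
  Visit vertex 7 (distance=4)

Step 3: Shortest path: 6 -> 2 -> 4 -> 7
Total weight: 2 + 1 + 1 = 4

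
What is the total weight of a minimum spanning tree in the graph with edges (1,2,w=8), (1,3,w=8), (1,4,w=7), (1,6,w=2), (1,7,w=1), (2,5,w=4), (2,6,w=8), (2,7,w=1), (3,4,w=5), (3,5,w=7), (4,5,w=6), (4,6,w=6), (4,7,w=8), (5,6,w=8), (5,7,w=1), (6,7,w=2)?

Apply Kruskal's algorithm (sort edges by weight, add if no cycle):

Sorted edges by weight:
  (1,7) w=1
  (2,7) w=1
  (5,7) w=1
  (1,6) w=2
  (6,7) w=2
  (2,5) w=4
  (3,4) w=5
  (4,5) w=6
  (4,6) w=6
  (1,4) w=7
  (3,5) w=7
  (1,2) w=8
  (1,3) w=8
  (2,6) w=8
  (4,7) w=8
  (5,6) w=8

Add edge (1,7) w=1 -- no cycle. Running total: 1
Add edge (2,7) w=1 -- no cycle. Running total: 2
Add edge (5,7) w=1 -- no cycle. Running total: 3
Add edge (1,6) w=2 -- no cycle. Running total: 5
Skip edge (6,7) w=2 -- would create cycle
Skip edge (2,5) w=4 -- would create cycle
Add edge (3,4) w=5 -- no cycle. Running total: 10
Add edge (4,5) w=6 -- no cycle. Running total: 16

MST edges: (1,7,w=1), (2,7,w=1), (5,7,w=1), (1,6,w=2), (3,4,w=5), (4,5,w=6)
Total MST weight: 1 + 1 + 1 + 2 + 5 + 6 = 16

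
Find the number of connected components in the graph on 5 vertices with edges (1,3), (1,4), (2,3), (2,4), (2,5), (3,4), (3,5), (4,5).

Step 1: Build adjacency list from edges:
  1: 3, 4
  2: 3, 4, 5
  3: 1, 2, 4, 5
  4: 1, 2, 3, 5
  5: 2, 3, 4

Step 2: Run BFS/DFS from vertex 1:
  Visited: {1, 3, 4, 2, 5}
  Reached 5 of 5 vertices

Step 3: All 5 vertices reached from vertex 1, so the graph is connected.
Number of connected components: 1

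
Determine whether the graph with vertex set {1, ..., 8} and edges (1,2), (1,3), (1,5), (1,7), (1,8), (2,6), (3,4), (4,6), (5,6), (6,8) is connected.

Step 1: Build adjacency list from edges:
  1: 2, 3, 5, 7, 8
  2: 1, 6
  3: 1, 4
  4: 3, 6
  5: 1, 6
  6: 2, 4, 5, 8
  7: 1
  8: 1, 6

Step 2: Run BFS/DFS from vertex 1:
  Visited: {1, 2, 3, 5, 7, 8, 6, 4}
  Reached 8 of 8 vertices

Step 3: All 8 vertices reached from vertex 1, so the graph is connected.
Answer: Yes, the graph is connected.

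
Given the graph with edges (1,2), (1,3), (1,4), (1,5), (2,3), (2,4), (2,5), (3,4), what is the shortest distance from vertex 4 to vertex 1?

Step 1: Build adjacency list:
  1: 2, 3, 4, 5
  2: 1, 3, 4, 5
  3: 1, 2, 4
  4: 1, 2, 3
  5: 1, 2

Step 2: BFS from vertex 4 to find shortest path to 1:
  vertex 1 reached at distance 1

Step 3: Shortest path: 4 -> 1
Path length: 1 edge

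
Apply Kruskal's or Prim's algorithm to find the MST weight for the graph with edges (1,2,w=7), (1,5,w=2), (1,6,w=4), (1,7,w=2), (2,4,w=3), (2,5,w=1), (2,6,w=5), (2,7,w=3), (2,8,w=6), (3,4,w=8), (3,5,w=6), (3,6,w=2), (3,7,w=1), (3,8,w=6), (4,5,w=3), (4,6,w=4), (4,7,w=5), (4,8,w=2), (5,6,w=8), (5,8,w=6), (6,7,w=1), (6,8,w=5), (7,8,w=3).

Apply Kruskal's algorithm (sort edges by weight, add if no cycle):

Sorted edges by weight:
  (2,5) w=1
  (3,7) w=1
  (6,7) w=1
  (1,5) w=2
  (1,7) w=2
  (3,6) w=2
  (4,8) w=2
  (2,7) w=3
  (2,4) w=3
  (4,5) w=3
  (7,8) w=3
  (1,6) w=4
  (4,6) w=4
  (2,6) w=5
  (4,7) w=5
  (6,8) w=5
  (2,8) w=6
  (3,5) w=6
  (3,8) w=6
  (5,8) w=6
  (1,2) w=7
  (3,4) w=8
  (5,6) w=8

Add edge (2,5) w=1 -- no cycle. Running total: 1
Add edge (3,7) w=1 -- no cycle. Running total: 2
Add edge (6,7) w=1 -- no cycle. Running total: 3
Add edge (1,5) w=2 -- no cycle. Running total: 5
Add edge (1,7) w=2 -- no cycle. Running total: 7
Skip edge (3,6) w=2 -- would create cycle
Add edge (4,8) w=2 -- no cycle. Running total: 9
Skip edge (2,7) w=3 -- would create cycle
Add edge (2,4) w=3 -- no cycle. Running total: 12

MST edges: (2,5,w=1), (3,7,w=1), (6,7,w=1), (1,5,w=2), (1,7,w=2), (4,8,w=2), (2,4,w=3)
Total MST weight: 1 + 1 + 1 + 2 + 2 + 2 + 3 = 12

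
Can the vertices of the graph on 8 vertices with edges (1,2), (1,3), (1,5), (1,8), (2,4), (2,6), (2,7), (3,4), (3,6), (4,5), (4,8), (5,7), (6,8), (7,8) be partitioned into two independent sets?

Step 1: Attempt 2-coloring using BFS:
  Start at vertex 1, assign color 0
  Color vertex 2 with color 1 (neighbor of 1)
  Color vertex 3 with color 1 (neighbor of 1)
  Color vertex 5 with color 1 (neighbor of 1)
  Color vertex 8 with color 1 (neighbor of 1)
  Color vertex 4 with color 0 (neighbor of 2)
  Color vertex 6 with color 0 (neighbor of 2)
  Color vertex 7 with color 0 (neighbor of 2)

Step 2: 2-coloring succeeded. No conflicts found.
  Set A (color 0): {1, 4, 6, 7}
  Set B (color 1): {2, 3, 5, 8}

The graph is bipartite with partition {1, 4, 6, 7}, {2, 3, 5, 8}.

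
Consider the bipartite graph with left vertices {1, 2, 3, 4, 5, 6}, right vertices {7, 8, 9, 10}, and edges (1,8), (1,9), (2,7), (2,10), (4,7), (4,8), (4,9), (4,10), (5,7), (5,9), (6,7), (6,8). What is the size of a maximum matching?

Step 1: List the neighbors of each left vertex:
  1: 8, 9
  2: 7, 10
  3: (none)
  4: 7, 8, 9, 10
  5: 7, 9
  6: 7, 8

Step 2: Greedily match left vertices, then look for augmenting paths:
  Match 1 -- 8
  Match 2 -- 10
  Match 4 -- 9
  Match 5 -- 7
  No augmenting path remains.

Step 3: Verify this is maximum:
  Matching size 4 = min(|L|, |R|) = min(6, 4), which is an upper bound, so this matching is maximum.

Maximum matching: {(1,8), (2,10), (4,9), (5,7)}
Size: 4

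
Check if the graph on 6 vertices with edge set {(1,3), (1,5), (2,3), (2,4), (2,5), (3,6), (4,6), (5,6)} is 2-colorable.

Step 1: Attempt 2-coloring using BFS:
  Start at vertex 1, assign color 0
  Color vertex 3 with color 1 (neighbor of 1)
  Color vertex 5 with color 1 (neighbor of 1)
  Color vertex 2 with color 0 (neighbor of 3)
  Color vertex 6 with color 0 (neighbor of 3)
  Color vertex 4 with color 1 (neighbor of 2)

Step 2: 2-coloring succeeded. No conflicts found.
  Set A (color 0): {1, 2, 6}
  Set B (color 1): {3, 4, 5}

The graph is bipartite with partition {1, 2, 6}, {3, 4, 5}.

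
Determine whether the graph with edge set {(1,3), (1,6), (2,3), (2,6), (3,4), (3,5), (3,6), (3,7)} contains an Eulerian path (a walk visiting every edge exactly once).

Step 1: Find the degree of each vertex:
  deg(1) = 2
  deg(2) = 2
  deg(3) = 6
  deg(4) = 1
  deg(5) = 1
  deg(6) = 3
  deg(7) = 1

Step 2: Count vertices with odd degree:
  Odd-degree vertices: 4, 5, 6, 7 (4 total)

Step 3: Apply Euler's theorem:
  - Eulerian circuit exists iff graph is connected and all vertices have even degree
  - Eulerian path exists iff graph is connected and has 0 or 2 odd-degree vertices

Graph has 4 odd-degree vertices (need 0 or 2).
Neither Eulerian path nor Eulerian circuit exists.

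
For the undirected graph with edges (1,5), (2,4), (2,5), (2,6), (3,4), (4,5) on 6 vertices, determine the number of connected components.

Step 1: Build adjacency list from edges:
  1: 5
  2: 4, 5, 6
  3: 4
  4: 2, 3, 5
  5: 1, 2, 4
  6: 2

Step 2: Run BFS/DFS from vertex 1:
  Visited: {1, 5, 2, 4, 6, 3}
  Reached 6 of 6 vertices

Step 3: All 6 vertices reached from vertex 1, so the graph is connected.
Number of connected components: 1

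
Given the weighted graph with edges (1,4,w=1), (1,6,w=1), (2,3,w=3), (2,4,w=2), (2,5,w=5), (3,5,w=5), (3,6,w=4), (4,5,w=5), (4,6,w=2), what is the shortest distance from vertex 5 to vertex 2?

Step 1: Build adjacency list with weights:
  1: 4(w=1), 6(w=1)
  2: 3(w=3), 4(w=2), 5(w=5)
  3: 2(w=3), 5(w=5), 6(w=4)
  4: 1(w=1), 2(w=2), 5(w=5), 6(w=2)
  5: 2(w=5), 3(w=5), 4(w=5)
  6: 1(w=1), 3(w=4), 4(w=2)

Step 2: Apply Dijkstra's algorithm from vertex 5:
  Visit vertex 5 (distance=0)
    Update dist[2] = 5
    Update dist[3] = 5
    Update dist[4] = 5
  Visit vertex 2 (distance=5)

Step 3: Shortest path: 5 -> 2
Total weight: 5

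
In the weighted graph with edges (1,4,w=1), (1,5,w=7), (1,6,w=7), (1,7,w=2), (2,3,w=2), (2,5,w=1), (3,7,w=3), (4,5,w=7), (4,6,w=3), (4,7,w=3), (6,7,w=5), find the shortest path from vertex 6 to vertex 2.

Step 1: Build adjacency list with weights:
  1: 4(w=1), 5(w=7), 6(w=7), 7(w=2)
  2: 3(w=2), 5(w=1)
  3: 2(w=2), 7(w=3)
  4: 1(w=1), 5(w=7), 6(w=3), 7(w=3)
  5: 1(w=7), 2(w=1), 4(w=7)
  6: 1(w=7), 4(w=3), 7(w=5)
  7: 1(w=2), 3(w=3), 4(w=3), 6(w=5)

Step 2: Apply Dijkstra's algorithm from vertex 6:
  Visit vertex 6 (distance=0)
    Update dist[1] = 7
    Update dist[4] = 3
    Update dist[7] = 5
  Visit vertex 4 (distance=3)
    Update dist[1] = 4
    Update dist[5] = 10
  Visit vertex 1 (distance=4)
  Visit vertex 7 (distance=5)
    Update dist[3] = 8
  Visit vertex 3 (distance=8)
    Update dist[2] = 10
  Visit vertex 2 (distance=10)

Step 3: Shortest path: 6 -> 7 -> 3 -> 2
Total weight: 5 + 3 + 2 = 10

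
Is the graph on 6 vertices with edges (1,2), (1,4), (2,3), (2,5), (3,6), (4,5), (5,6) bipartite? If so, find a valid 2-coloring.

Step 1: Attempt 2-coloring using BFS:
  Start at vertex 1, assign color 0
  Color vertex 2 with color 1 (neighbor of 1)
  Color vertex 4 with color 1 (neighbor of 1)
  Color vertex 3 with color 0 (neighbor of 2)
  Color vertex 5 with color 0 (neighbor of 2)
  Color vertex 6 with color 1 (neighbor of 3)

Step 2: 2-coloring succeeded. No conflicts found.
  Set A (color 0): {1, 3, 5}
  Set B (color 1): {2, 4, 6}

The graph is bipartite with partition {1, 3, 5}, {2, 4, 6}.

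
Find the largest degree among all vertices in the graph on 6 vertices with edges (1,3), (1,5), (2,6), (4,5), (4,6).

Step 1: Count edges incident to each vertex:
  deg(1) = 2 (neighbors: 3, 5)
  deg(2) = 1 (neighbors: 6)
  deg(3) = 1 (neighbors: 1)
  deg(4) = 2 (neighbors: 5, 6)
  deg(5) = 2 (neighbors: 1, 4)
  deg(6) = 2 (neighbors: 2, 4)

Step 2: Find maximum:
  max(2, 1, 1, 2, 2, 2) = 2 (vertex 1)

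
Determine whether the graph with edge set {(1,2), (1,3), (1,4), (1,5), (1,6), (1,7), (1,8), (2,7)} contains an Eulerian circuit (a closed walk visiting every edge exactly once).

Step 1: Find the degree of each vertex:
  deg(1) = 7
  deg(2) = 2
  deg(3) = 1
  deg(4) = 1
  deg(5) = 1
  deg(6) = 1
  deg(7) = 2
  deg(8) = 1

Step 2: Count vertices with odd degree:
  Odd-degree vertices: 1, 3, 4, 5, 6, 8 (6 total)

Step 3: Apply Euler's theorem:
  - Eulerian circuit exists iff graph is connected and all vertices have even degree
  - Eulerian path exists iff graph is connected and has 0 or 2 odd-degree vertices

Graph has 6 odd-degree vertices (need 0 or 2).
Neither Eulerian path nor Eulerian circuit exists.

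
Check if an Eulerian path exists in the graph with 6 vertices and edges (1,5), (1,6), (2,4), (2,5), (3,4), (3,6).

Step 1: Find the degree of each vertex:
  deg(1) = 2
  deg(2) = 2
  deg(3) = 2
  deg(4) = 2
  deg(5) = 2
  deg(6) = 2

Step 2: Count vertices with odd degree:
  All vertices have even degree (0 odd-degree vertices)

Step 3: Apply Euler's theorem:
  - Eulerian circuit exists iff graph is connected and all vertices have even degree
  - Eulerian path exists iff graph is connected and has 0 or 2 odd-degree vertices

Graph is connected with 0 odd-degree vertices.
Both Eulerian circuit and Eulerian path exist.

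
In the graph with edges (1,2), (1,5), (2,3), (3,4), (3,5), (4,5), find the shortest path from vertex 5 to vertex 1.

Step 1: Build adjacency list:
  1: 2, 5
  2: 1, 3
  3: 2, 4, 5
  4: 3, 5
  5: 1, 3, 4

Step 2: BFS from vertex 5 to find shortest path to 1:
  vertex 1 reached at distance 1

Step 3: Shortest path: 5 -> 1
Path length: 1 edge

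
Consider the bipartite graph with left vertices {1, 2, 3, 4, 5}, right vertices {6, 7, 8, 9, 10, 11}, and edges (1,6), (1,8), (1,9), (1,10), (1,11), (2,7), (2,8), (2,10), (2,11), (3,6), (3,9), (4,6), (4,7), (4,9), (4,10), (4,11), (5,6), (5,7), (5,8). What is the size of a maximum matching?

Step 1: List the neighbors of each left vertex:
  1: 6, 8, 9, 10, 11
  2: 7, 8, 10, 11
  3: 6, 9
  4: 6, 7, 9, 10, 11
  5: 6, 7, 8

Step 2: Greedily match left vertices, then look for augmenting paths:
  Match 1 -- 6
  Match 2 -- 7
  Match 3 -- 9
  Match 4 -- 10
  Match 5 -- 8
  No augmenting path remains.

Step 3: Verify this is maximum:
  Matching size 5 = min(|L|, |R|) = min(5, 6), which is an upper bound, so this matching is maximum.

Maximum matching: {(1,6), (2,7), (3,9), (4,10), (5,8)}
Size: 5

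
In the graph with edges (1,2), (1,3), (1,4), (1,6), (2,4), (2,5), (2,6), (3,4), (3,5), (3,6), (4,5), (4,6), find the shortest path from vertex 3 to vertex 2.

Step 1: Build adjacency list:
  1: 2, 3, 4, 6
  2: 1, 4, 5, 6
  3: 1, 4, 5, 6
  4: 1, 2, 3, 5, 6
  5: 2, 3, 4
  6: 1, 2, 3, 4

Step 2: BFS from vertex 3 to find shortest path to 2:
  vertex 1 reached at distance 1
  vertex 4 reached at distance 1
  vertex 5 reached at distance 1
  vertex 6 reached at distance 1
  vertex 2 reached at distance 2

Step 3: Shortest path: 3 -> 1 -> 2
Path length: 2 edges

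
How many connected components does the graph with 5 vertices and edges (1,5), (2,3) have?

Step 1: Build adjacency list from edges:
  1: 5
  2: 3
  3: 2
  4: (none)
  5: 1

Step 2: Run BFS/DFS from vertex 1:
  Visited: {1, 5}
  Reached 2 of 5 vertices

Step 3: Only 2 of 5 vertices reached. Graph is disconnected.
Connected components: {1, 5}, {2, 3}, {4}
Number of connected components: 3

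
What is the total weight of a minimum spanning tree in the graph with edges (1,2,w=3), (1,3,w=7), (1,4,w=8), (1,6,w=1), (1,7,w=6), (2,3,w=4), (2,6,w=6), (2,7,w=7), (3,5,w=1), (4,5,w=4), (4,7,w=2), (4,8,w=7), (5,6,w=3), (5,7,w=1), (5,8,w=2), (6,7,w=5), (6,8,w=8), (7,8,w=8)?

Apply Kruskal's algorithm (sort edges by weight, add if no cycle):

Sorted edges by weight:
  (1,6) w=1
  (3,5) w=1
  (5,7) w=1
  (4,7) w=2
  (5,8) w=2
  (1,2) w=3
  (5,6) w=3
  (2,3) w=4
  (4,5) w=4
  (6,7) w=5
  (1,7) w=6
  (2,6) w=6
  (1,3) w=7
  (2,7) w=7
  (4,8) w=7
  (1,4) w=8
  (6,8) w=8
  (7,8) w=8

Add edge (1,6) w=1 -- no cycle. Running total: 1
Add edge (3,5) w=1 -- no cycle. Running total: 2
Add edge (5,7) w=1 -- no cycle. Running total: 3
Add edge (4,7) w=2 -- no cycle. Running total: 5
Add edge (5,8) w=2 -- no cycle. Running total: 7
Add edge (1,2) w=3 -- no cycle. Running total: 10
Add edge (5,6) w=3 -- no cycle. Running total: 13

MST edges: (1,6,w=1), (3,5,w=1), (5,7,w=1), (4,7,w=2), (5,8,w=2), (1,2,w=3), (5,6,w=3)
Total MST weight: 1 + 1 + 1 + 2 + 2 + 3 + 3 = 13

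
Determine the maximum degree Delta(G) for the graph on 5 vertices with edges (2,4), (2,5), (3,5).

Step 1: Count edges incident to each vertex:
  deg(1) = 0 (neighbors: none)
  deg(2) = 2 (neighbors: 4, 5)
  deg(3) = 1 (neighbors: 5)
  deg(4) = 1 (neighbors: 2)
  deg(5) = 2 (neighbors: 2, 3)

Step 2: Find maximum:
  max(0, 2, 1, 1, 2) = 2 (vertex 2)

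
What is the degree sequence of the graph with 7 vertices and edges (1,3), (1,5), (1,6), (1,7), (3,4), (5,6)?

Step 1: Count edges incident to each vertex:
  deg(1) = 4 (neighbors: 3, 5, 6, 7)
  deg(2) = 0 (neighbors: none)
  deg(3) = 2 (neighbors: 1, 4)
  deg(4) = 1 (neighbors: 3)
  deg(5) = 2 (neighbors: 1, 6)
  deg(6) = 2 (neighbors: 1, 5)
  deg(7) = 1 (neighbors: 1)

Step 2: Sort degrees in non-increasing order:
  Degrees: [4, 0, 2, 1, 2, 2, 1] -> sorted: [4, 2, 2, 2, 1, 1, 0]

Degree sequence: [4, 2, 2, 2, 1, 1, 0]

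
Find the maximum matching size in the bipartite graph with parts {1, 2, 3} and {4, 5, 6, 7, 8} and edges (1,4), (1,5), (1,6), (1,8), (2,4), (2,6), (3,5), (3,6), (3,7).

Step 1: List the neighbors of each left vertex:
  1: 4, 5, 6, 8
  2: 4, 6
  3: 5, 6, 7

Step 2: Greedily match left vertices, then look for augmenting paths:
  Match 1 -- 4
  Match 2 -- 6
  Match 3 -- 5
  No augmenting path remains.

Step 3: Verify this is maximum:
  Matching size 3 = min(|L|, |R|) = min(3, 5), which is an upper bound, so this matching is maximum.

Maximum matching: {(1,4), (2,6), (3,5)}
Size: 3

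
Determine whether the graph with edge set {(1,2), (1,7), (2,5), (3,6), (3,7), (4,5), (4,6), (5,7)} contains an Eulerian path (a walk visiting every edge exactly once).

Step 1: Find the degree of each vertex:
  deg(1) = 2
  deg(2) = 2
  deg(3) = 2
  deg(4) = 2
  deg(5) = 3
  deg(6) = 2
  deg(7) = 3

Step 2: Count vertices with odd degree:
  Odd-degree vertices: 5, 7 (2 total)

Step 3: Apply Euler's theorem:
  - Eulerian circuit exists iff graph is connected and all vertices have even degree
  - Eulerian path exists iff graph is connected and has 0 or 2 odd-degree vertices

Graph is connected with exactly 2 odd-degree vertices (5, 7).
Eulerian path exists (starting and ending at the odd-degree vertices), but no Eulerian circuit.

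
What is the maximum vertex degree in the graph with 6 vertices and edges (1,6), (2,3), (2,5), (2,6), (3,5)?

Step 1: Count edges incident to each vertex:
  deg(1) = 1 (neighbors: 6)
  deg(2) = 3 (neighbors: 3, 5, 6)
  deg(3) = 2 (neighbors: 2, 5)
  deg(4) = 0 (neighbors: none)
  deg(5) = 2 (neighbors: 2, 3)
  deg(6) = 2 (neighbors: 1, 2)

Step 2: Find maximum:
  max(1, 3, 2, 0, 2, 2) = 3 (vertex 2)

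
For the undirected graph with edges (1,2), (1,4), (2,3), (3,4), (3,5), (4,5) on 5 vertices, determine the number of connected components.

Step 1: Build adjacency list from edges:
  1: 2, 4
  2: 1, 3
  3: 2, 4, 5
  4: 1, 3, 5
  5: 3, 4

Step 2: Run BFS/DFS from vertex 1:
  Visited: {1, 2, 4, 3, 5}
  Reached 5 of 5 vertices

Step 3: All 5 vertices reached from vertex 1, so the graph is connected.
Number of connected components: 1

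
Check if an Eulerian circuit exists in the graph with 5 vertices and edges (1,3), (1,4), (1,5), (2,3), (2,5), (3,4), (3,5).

Step 1: Find the degree of each vertex:
  deg(1) = 3
  deg(2) = 2
  deg(3) = 4
  deg(4) = 2
  deg(5) = 3

Step 2: Count vertices with odd degree:
  Odd-degree vertices: 1, 5 (2 total)

Step 3: Apply Euler's theorem:
  - Eulerian circuit exists iff graph is connected and all vertices have even degree
  - Eulerian path exists iff graph is connected and has 0 or 2 odd-degree vertices

Graph is connected with exactly 2 odd-degree vertices (1, 5).
Eulerian path exists (starting and ending at the odd-degree vertices), but no Eulerian circuit.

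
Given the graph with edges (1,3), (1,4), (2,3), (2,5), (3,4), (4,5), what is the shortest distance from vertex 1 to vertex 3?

Step 1: Build adjacency list:
  1: 3, 4
  2: 3, 5
  3: 1, 2, 4
  4: 1, 3, 5
  5: 2, 4

Step 2: BFS from vertex 1 to find shortest path to 3:
  vertex 3 reached at distance 1

Step 3: Shortest path: 1 -> 3
Path length: 1 edge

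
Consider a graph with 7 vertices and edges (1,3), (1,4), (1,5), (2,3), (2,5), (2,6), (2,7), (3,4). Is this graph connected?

Step 1: Build adjacency list from edges:
  1: 3, 4, 5
  2: 3, 5, 6, 7
  3: 1, 2, 4
  4: 1, 3
  5: 1, 2
  6: 2
  7: 2

Step 2: Run BFS/DFS from vertex 1:
  Visited: {1, 3, 4, 5, 2, 6, 7}
  Reached 7 of 7 vertices

Step 3: All 7 vertices reached from vertex 1, so the graph is connected.
Answer: Yes, the graph is connected.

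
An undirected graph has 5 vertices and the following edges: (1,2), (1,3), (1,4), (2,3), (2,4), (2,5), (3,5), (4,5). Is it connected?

Step 1: Build adjacency list from edges:
  1: 2, 3, 4
  2: 1, 3, 4, 5
  3: 1, 2, 5
  4: 1, 2, 5
  5: 2, 3, 4

Step 2: Run BFS/DFS from vertex 1:
  Visited: {1, 2, 3, 4, 5}
  Reached 5 of 5 vertices

Step 3: All 5 vertices reached from vertex 1, so the graph is connected.
Answer: Yes, the graph is connected.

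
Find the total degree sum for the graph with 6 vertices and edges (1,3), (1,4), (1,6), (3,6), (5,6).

Step 1: Count edges incident to each vertex:
  deg(1) = 3 (neighbors: 3, 4, 6)
  deg(2) = 0 (neighbors: none)
  deg(3) = 2 (neighbors: 1, 6)
  deg(4) = 1 (neighbors: 1)
  deg(5) = 1 (neighbors: 6)
  deg(6) = 3 (neighbors: 1, 3, 5)

Step 2: Sum all degrees:
  3 + 0 + 2 + 1 + 1 + 3 = 10

Verification: sum of degrees = 2 * |E| = 2 * 5 = 10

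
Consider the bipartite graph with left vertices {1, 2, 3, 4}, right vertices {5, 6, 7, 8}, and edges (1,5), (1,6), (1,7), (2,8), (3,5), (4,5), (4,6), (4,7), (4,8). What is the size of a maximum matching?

Step 1: List the neighbors of each left vertex:
  1: 5, 6, 7
  2: 8
  3: 5
  4: 5, 6, 7, 8

Step 2: Greedily match left vertices, then look for augmenting paths:
  Match 1 -- 7
  Match 2 -- 8
  Match 3 -- 5
  Match 4 -- 6
  No augmenting path remains.

Step 3: Verify this is maximum:
  Matching size 4 = min(|L|, |R|) = min(4, 4), which is an upper bound, so this matching is maximum.

Maximum matching: {(1,7), (2,8), (3,5), (4,6)}
Size: 4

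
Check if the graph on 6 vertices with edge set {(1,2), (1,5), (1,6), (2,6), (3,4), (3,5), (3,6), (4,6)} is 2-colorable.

Step 1: Attempt 2-coloring using BFS:
  Start at vertex 1, assign color 0
  Color vertex 2 with color 1 (neighbor of 1)
  Color vertex 5 with color 1 (neighbor of 1)
  Color vertex 6 with color 1 (neighbor of 1)

Step 2: Conflict found! Vertices 2 and 6 are adjacent but have the same color.
This means the graph contains an odd cycle.

The graph is NOT bipartite.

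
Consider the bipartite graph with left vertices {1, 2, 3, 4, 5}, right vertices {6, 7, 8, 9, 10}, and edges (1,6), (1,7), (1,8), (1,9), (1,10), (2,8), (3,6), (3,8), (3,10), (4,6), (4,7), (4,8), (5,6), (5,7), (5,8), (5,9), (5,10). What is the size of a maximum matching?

Step 1: List the neighbors of each left vertex:
  1: 6, 7, 8, 9, 10
  2: 8
  3: 6, 8, 10
  4: 6, 7, 8
  5: 6, 7, 8, 9, 10

Step 2: Greedily match left vertices, then look for augmenting paths:
  Match 1 -- 6
  Match 2 -- 8
  Match 3 -- 10
  Match 4 -- 7
  Match 5 -- 9
  No augmenting path remains.

Step 3: Verify this is maximum:
  Matching size 5 = min(|L|, |R|) = min(5, 5), which is an upper bound, so this matching is maximum.

Maximum matching: {(1,6), (2,8), (3,10), (4,7), (5,9)}
Size: 5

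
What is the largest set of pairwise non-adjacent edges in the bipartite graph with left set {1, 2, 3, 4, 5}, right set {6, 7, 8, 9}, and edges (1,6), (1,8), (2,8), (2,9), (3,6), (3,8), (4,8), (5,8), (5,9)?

Step 1: List the neighbors of each left vertex:
  1: 6, 8
  2: 8, 9
  3: 6, 8
  4: 8
  5: 8, 9

Step 2: Greedily match left vertices, then look for augmenting paths:
  Match 1 -- 6
  Match 2 -- 8
  Match 5 -- 9
  No augmenting path remains.

Step 3: Verify this is maximum:
  Matching has size 3. The vertex set {6, 8, 9} covers every edge and has size 3; any matching has at most one edge per cover vertex, so 3 is maximum (König's theorem).

Maximum matching: {(1,6), (2,8), (5,9)}
Size: 3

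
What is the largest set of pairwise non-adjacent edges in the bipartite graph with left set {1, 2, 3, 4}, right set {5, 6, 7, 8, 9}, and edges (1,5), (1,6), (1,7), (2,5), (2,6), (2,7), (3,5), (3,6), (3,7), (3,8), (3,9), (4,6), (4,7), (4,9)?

Step 1: List the neighbors of each left vertex:
  1: 5, 6, 7
  2: 5, 6, 7
  3: 5, 6, 7, 8, 9
  4: 6, 7, 9

Step 2: Greedily match left vertices, then look for augmenting paths:
  Match 1 -- 5
  Match 2 -- 6
  Match 3 -- 7
  Match 4 -- 9
  No augmenting path remains.

Step 3: Verify this is maximum:
  Matching size 4 = min(|L|, |R|) = min(4, 5), which is an upper bound, so this matching is maximum.

Maximum matching: {(1,5), (2,6), (3,7), (4,9)}
Size: 4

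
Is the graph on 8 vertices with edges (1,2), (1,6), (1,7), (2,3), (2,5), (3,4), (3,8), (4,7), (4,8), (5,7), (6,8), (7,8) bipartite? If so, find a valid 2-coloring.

Step 1: Attempt 2-coloring using BFS:
  Start at vertex 1, assign color 0
  Color vertex 2 with color 1 (neighbor of 1)
  Color vertex 6 with color 1 (neighbor of 1)
  Color vertex 7 with color 1 (neighbor of 1)
  Color vertex 3 with color 0 (neighbor of 2)
  Color vertex 5 with color 0 (neighbor of 2)
  Color vertex 8 with color 0 (neighbor of 6)
  Color vertex 4 with color 0 (neighbor of 7)

Step 2: Conflict found! Vertices 3 and 4 are adjacent but have the same color.
This means the graph contains an odd cycle.

The graph is NOT bipartite.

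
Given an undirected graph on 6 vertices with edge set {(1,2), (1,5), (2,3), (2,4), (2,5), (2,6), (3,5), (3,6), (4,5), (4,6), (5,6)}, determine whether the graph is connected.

Step 1: Build adjacency list from edges:
  1: 2, 5
  2: 1, 3, 4, 5, 6
  3: 2, 5, 6
  4: 2, 5, 6
  5: 1, 2, 3, 4, 6
  6: 2, 3, 4, 5

Step 2: Run BFS/DFS from vertex 1:
  Visited: {1, 2, 5, 3, 4, 6}
  Reached 6 of 6 vertices

Step 3: All 6 vertices reached from vertex 1, so the graph is connected.
Answer: Yes, the graph is connected.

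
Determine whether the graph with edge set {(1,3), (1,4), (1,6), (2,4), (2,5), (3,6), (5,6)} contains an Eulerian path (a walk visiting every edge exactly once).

Step 1: Find the degree of each vertex:
  deg(1) = 3
  deg(2) = 2
  deg(3) = 2
  deg(4) = 2
  deg(5) = 2
  deg(6) = 3

Step 2: Count vertices with odd degree:
  Odd-degree vertices: 1, 6 (2 total)

Step 3: Apply Euler's theorem:
  - Eulerian circuit exists iff graph is connected and all vertices have even degree
  - Eulerian path exists iff graph is connected and has 0 or 2 odd-degree vertices

Graph is connected with exactly 2 odd-degree vertices (1, 6).
Eulerian path exists (starting and ending at the odd-degree vertices), but no Eulerian circuit.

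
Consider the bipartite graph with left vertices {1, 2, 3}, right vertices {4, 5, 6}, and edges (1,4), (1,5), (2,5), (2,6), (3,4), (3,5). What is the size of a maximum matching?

Step 1: List the neighbors of each left vertex:
  1: 4, 5
  2: 5, 6
  3: 4, 5

Step 2: Greedily match left vertices, then look for augmenting paths:
  Match 1 -- 4
  Match 2 -- 6
  Match 3 -- 5
  No augmenting path remains.

Step 3: Verify this is maximum:
  Matching size 3 = min(|L|, |R|) = min(3, 3), which is an upper bound, so this matching is maximum.

Maximum matching: {(1,4), (2,6), (3,5)}
Size: 3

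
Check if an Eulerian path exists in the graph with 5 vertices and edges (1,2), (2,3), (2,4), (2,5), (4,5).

Step 1: Find the degree of each vertex:
  deg(1) = 1
  deg(2) = 4
  deg(3) = 1
  deg(4) = 2
  deg(5) = 2

Step 2: Count vertices with odd degree:
  Odd-degree vertices: 1, 3 (2 total)

Step 3: Apply Euler's theorem:
  - Eulerian circuit exists iff graph is connected and all vertices have even degree
  - Eulerian path exists iff graph is connected and has 0 or 2 odd-degree vertices

Graph is connected with exactly 2 odd-degree vertices (1, 3).
Eulerian path exists (starting and ending at the odd-degree vertices), but no Eulerian circuit.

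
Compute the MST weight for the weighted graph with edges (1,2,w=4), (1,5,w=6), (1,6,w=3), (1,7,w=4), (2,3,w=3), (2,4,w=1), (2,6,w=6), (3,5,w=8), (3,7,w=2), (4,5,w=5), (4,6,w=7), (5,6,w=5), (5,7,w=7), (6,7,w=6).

Apply Kruskal's algorithm (sort edges by weight, add if no cycle):

Sorted edges by weight:
  (2,4) w=1
  (3,7) w=2
  (1,6) w=3
  (2,3) w=3
  (1,7) w=4
  (1,2) w=4
  (4,5) w=5
  (5,6) w=5
  (1,5) w=6
  (2,6) w=6
  (6,7) w=6
  (4,6) w=7
  (5,7) w=7
  (3,5) w=8

Add edge (2,4) w=1 -- no cycle. Running total: 1
Add edge (3,7) w=2 -- no cycle. Running total: 3
Add edge (1,6) w=3 -- no cycle. Running total: 6
Add edge (2,3) w=3 -- no cycle. Running total: 9
Add edge (1,7) w=4 -- no cycle. Running total: 13
Skip edge (1,2) w=4 -- would create cycle
Add edge (4,5) w=5 -- no cycle. Running total: 18

MST edges: (2,4,w=1), (3,7,w=2), (1,6,w=3), (2,3,w=3), (1,7,w=4), (4,5,w=5)
Total MST weight: 1 + 2 + 3 + 3 + 4 + 5 = 18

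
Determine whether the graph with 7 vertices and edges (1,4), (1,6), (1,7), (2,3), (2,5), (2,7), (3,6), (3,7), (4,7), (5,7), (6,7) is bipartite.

Step 1: Attempt 2-coloring using BFS:
  Start at vertex 1, assign color 0
  Color vertex 4 with color 1 (neighbor of 1)
  Color vertex 6 with color 1 (neighbor of 1)
  Color vertex 7 with color 1 (neighbor of 1)

Step 2: Conflict found! Vertices 4 and 7 are adjacent but have the same color.
This means the graph contains an odd cycle.

The graph is NOT bipartite.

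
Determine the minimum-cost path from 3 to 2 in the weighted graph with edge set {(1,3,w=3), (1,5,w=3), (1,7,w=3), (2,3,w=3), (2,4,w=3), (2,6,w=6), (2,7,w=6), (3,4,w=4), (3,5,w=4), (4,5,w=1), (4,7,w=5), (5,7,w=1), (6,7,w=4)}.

Step 1: Build adjacency list with weights:
  1: 3(w=3), 5(w=3), 7(w=3)
  2: 3(w=3), 4(w=3), 6(w=6), 7(w=6)
  3: 1(w=3), 2(w=3), 4(w=4), 5(w=4)
  4: 2(w=3), 3(w=4), 5(w=1), 7(w=5)
  5: 1(w=3), 3(w=4), 4(w=1), 7(w=1)
  6: 2(w=6), 7(w=4)
  7: 1(w=3), 2(w=6), 4(w=5), 5(w=1), 6(w=4)

Step 2: Apply Dijkstra's algorithm from vertex 3:
  Visit vertex 3 (distance=0)
    Update dist[1] = 3
    Update dist[2] = 3
    Update dist[4] = 4
    Update dist[5] = 4
  Visit vertex 1 (distance=3)
    Update dist[7] = 6
  Visit vertex 2 (distance=3)
    Update dist[6] = 9

Step 3: Shortest path: 3 -> 2
Total weight: 3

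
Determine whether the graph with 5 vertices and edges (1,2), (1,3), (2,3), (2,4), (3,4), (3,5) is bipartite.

Step 1: Attempt 2-coloring using BFS:
  Start at vertex 1, assign color 0
  Color vertex 2 with color 1 (neighbor of 1)
  Color vertex 3 with color 1 (neighbor of 1)

Step 2: Conflict found! Vertices 2 and 3 are adjacent but have the same color.
This means the graph contains an odd cycle.

The graph is NOT bipartite.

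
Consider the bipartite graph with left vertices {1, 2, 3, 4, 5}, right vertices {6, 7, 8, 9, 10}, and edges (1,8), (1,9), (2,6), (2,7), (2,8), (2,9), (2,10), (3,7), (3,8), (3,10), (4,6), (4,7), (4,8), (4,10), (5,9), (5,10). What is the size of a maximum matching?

Step 1: List the neighbors of each left vertex:
  1: 8, 9
  2: 6, 7, 8, 9, 10
  3: 7, 8, 10
  4: 6, 7, 8, 10
  5: 9, 10

Step 2: Greedily match left vertices, then look for augmenting paths:
  Match 1 -- 8
  Match 2 -- 6
  Match 3 -- 7
  Match 4 -- 10
  Match 5 -- 9
  No augmenting path remains.

Step 3: Verify this is maximum:
  Matching size 5 = min(|L|, |R|) = min(5, 5), which is an upper bound, so this matching is maximum.

Maximum matching: {(1,8), (2,6), (3,7), (4,10), (5,9)}
Size: 5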